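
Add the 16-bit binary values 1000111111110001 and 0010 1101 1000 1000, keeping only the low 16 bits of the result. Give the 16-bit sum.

  1000111111110001
+ 0010110110001000
= 1011110101111001

1011110101111001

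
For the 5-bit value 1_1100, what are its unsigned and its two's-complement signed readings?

unsigned = 28, signed = -4

Unsigned: 11100 = 28.
Signed: MSB=1 → 28 − 32 = -4.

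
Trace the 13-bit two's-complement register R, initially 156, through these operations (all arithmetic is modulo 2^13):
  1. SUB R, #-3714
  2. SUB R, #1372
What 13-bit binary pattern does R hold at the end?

0100111000010

Start: R = 156 = 0000010011100.
R = 156 − (-3714) = 3870 = 0111100011110
R = 3870 − 1372 = 2498 = 0100111000010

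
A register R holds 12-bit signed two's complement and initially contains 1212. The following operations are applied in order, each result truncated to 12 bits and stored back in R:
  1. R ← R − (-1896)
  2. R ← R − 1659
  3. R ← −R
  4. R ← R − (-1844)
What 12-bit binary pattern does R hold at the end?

000110001011

Start: R = 1212 = 010010111100.
R = 1212 − (-1896) = 3108; wraps to -988 = 110000100100
R = -988 − 1659 = -2647; wraps to 1449 = 010110101001
R = −(1449) = -1449 = 101001010111
R = -1449 − (-1844) = 395 = 000110001011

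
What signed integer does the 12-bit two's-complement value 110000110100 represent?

-972

MSB is 1, so the value is negative.
Invert: 001111001011. Add 1: 001111001100 = 972. So the value is −972.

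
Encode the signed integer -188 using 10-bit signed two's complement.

|-188| = 188 = 0010111100 in 10 bits.
Invert the bits: 1101000011. Add 1: 1101000100.

1101000100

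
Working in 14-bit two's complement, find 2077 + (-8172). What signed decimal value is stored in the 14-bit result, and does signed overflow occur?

2077 → 00100000011101
-8172 → 10000000010100
  00100000011101
+ 10000000010100
= 10100000110001
Result 10100000110001: MSB = 1 → 10289 − 16384 = -6095.
Addends have opposite signs, so signed overflow cannot occur.

-6095; no overflow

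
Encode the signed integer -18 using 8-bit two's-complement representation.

11101110

|-18| = 18 = 00010010 in 8 bits.
Invert the bits: 11101101. Add 1: 11101110.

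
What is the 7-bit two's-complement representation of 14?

14 is non-negative, so write it directly in 7 bits: 0001110.

0001110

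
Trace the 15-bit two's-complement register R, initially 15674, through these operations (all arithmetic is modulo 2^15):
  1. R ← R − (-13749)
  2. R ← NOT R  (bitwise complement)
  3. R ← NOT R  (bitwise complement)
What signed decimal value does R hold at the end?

Start: R = 15674 = 011110100111010.
R = 15674 − (-13749) = 29423; wraps to -3345 = 111001011101111
R = NOT 111001011101111 = 000110100010000 = 3344
R = NOT 000110100010000 = 111001011101111 = -3345

-3345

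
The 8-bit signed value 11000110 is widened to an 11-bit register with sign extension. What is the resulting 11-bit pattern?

MSB of 11000110 is 1; replicate it into the new high bits.
111|11000110 → 11111000110 (still -58).

11111000110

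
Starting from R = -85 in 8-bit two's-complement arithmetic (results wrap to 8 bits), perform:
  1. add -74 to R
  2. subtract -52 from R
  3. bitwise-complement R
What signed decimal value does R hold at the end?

106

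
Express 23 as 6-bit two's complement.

010111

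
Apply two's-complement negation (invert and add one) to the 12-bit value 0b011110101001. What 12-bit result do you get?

100001010111

Invert: 100001010110. Add 1: 100001010111.
Check: 011110101001 = 1961, 100001010111 = -1961.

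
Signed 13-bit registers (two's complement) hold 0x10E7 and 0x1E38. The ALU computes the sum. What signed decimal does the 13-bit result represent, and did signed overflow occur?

3871; overflow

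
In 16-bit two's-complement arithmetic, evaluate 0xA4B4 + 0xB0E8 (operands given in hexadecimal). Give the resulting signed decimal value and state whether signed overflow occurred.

0xA4B4 = 1010010010110100 = -23372 (signed)
0xB0E8 = 1011000011101000 = -20248 (signed)
  1010010010110100
+ 1011000011101000
= 0101010110011100  (discard carry-out 1)
Result 0101010110011100: MSB = 0 → value 21916.
Both addends are negative but the stored result is non-negative: signed overflow. The true value -23372 + (-20248) = -43620 lies outside [-32768, 32767].

21916; overflow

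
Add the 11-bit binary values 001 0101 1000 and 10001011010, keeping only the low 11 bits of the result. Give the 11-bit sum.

  00101011000
+ 10001011010
= 10110110010

10110110010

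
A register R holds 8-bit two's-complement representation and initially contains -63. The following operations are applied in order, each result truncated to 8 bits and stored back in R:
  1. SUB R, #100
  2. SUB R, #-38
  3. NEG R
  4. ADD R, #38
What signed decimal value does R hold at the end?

Start: R = -63 = 11000001.
R = -63 − 100 = -163; wraps to 93 = 01011101
R = 93 − (-38) = 131; wraps to -125 = 10000011
R = −(-125) = 125 = 01111101
R = 125 + 38 = 163; wraps to -93 = 10100011

-93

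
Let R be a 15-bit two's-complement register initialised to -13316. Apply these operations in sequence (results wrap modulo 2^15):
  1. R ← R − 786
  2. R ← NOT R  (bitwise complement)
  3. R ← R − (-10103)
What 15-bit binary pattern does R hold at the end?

101111010001100

Start: R = -13316 = 100101111111100.
R = -13316 − 786 = -14102 = 100100011101010
R = NOT 100100011101010 = 011011100010101 = 14101
R = 14101 − (-10103) = 24204; wraps to -8564 = 101111010001100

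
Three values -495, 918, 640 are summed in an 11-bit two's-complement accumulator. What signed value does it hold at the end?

-495 + 918 = 423 (00110100111)
423 + 640 = 1063 → wraps to -985 (10000100111)

-985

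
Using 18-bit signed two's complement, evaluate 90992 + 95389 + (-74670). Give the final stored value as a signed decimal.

90992 + 95389 = 186381 → wraps to -75763 (101101100000001101)
-75763 + (-74670) = -150433 → wraps to 111711 (011011010001011111)

111711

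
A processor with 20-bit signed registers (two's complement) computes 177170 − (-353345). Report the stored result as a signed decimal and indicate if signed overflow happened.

177170 → 00101011010000010010
-353345 → 10101001101110111111
Subtract via negate-and-add: invert 10101001101110111111 + 1 = 01010110010001000001 (i.e. 353345).
  00101011010000010010
+ 01010110010001000001
= 10000001100001010011
Result 10000001100001010011: MSB = 1 → 530515 − 1048576 = -518061.
Both addends (after negating the subtrahend) are non-negative but the stored result is negative: signed overflow. The true value 177170 − (-353345) = 530515 lies outside [-524288, 524287].

-518061; overflow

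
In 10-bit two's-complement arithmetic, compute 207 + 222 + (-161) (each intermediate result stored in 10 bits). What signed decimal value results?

207 + 222 = 429 (0110101101)
429 + (-161) = 268 (0100001100)

268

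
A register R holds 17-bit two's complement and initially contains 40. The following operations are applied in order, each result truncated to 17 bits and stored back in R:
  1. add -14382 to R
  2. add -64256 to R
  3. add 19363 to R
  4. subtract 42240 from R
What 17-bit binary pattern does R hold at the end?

Start: R = 40 = 00000000000101000.
R = 40 + (-14382) = -14342 = 11100011111111010
R = -14342 + (-64256) = -78598; wraps to 52474 = 01100110011111010
R = 52474 + 19363 = 71837; wraps to -59235 = 10001100010011101
R = -59235 − 42240 = -101475; wraps to 29597 = 00111001110011101

00111001110011101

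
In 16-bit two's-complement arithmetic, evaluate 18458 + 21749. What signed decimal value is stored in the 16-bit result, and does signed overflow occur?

18458 → 0100100000011010
21749 → 0101010011110101
  0100100000011010
+ 0101010011110101
= 1001110100001111
Result 1001110100001111: MSB = 1 → 40207 − 65536 = -25329.
Both addends are non-negative but the stored result is negative: signed overflow. The true value 18458 + 21749 = 40207 lies outside [-32768, 32767].

-25329; overflow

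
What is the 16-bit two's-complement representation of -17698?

|-17698| = 17698 = 0100010100100010 in 16 bits.
Invert the bits: 1011101011011101. Add 1: 1011101011011110.
Check: 1011101011011110 reads as 47838 − 65536 = -17698.

1011101011011110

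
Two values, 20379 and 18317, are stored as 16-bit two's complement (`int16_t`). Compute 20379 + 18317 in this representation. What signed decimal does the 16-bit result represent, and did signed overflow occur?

-26840; overflow

20379 → 0100111110011011
18317 → 0100011110001101
  0100111110011011
+ 0100011110001101
= 1001011100101000
Result 1001011100101000: MSB = 1 → 38696 − 65536 = -26840.
Both addends are non-negative but the stored result is negative: signed overflow. The true value 20379 + 18317 = 38696 lies outside [-32768, 32767].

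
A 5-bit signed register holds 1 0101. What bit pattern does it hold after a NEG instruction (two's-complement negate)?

01011

Invert: 01010. Add 1: 01011.
Check: 10101 = -11, 01011 = 11.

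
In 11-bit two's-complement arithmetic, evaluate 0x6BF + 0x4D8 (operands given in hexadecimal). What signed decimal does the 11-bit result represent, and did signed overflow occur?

0x6BF = 11010111111 = -321 (signed)
0x4D8 = 10011011000 = -808 (signed)
  11010111111
+ 10011011000
= 01110010111  (discard carry-out 1)
Result 01110010111: MSB = 0 → value 919.
Both addends are negative but the stored result is non-negative: signed overflow. The true value -321 + (-808) = -1129 lies outside [-1024, 1023].

919; overflow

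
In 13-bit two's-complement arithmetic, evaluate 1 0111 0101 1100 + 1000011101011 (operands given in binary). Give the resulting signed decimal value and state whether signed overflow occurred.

2119; overflow

1 0111 0101 1100 → 1011101011100 = -2212 (signed)
1000011101011 = -3861 (signed)
  1011101011100
+ 1000011101011
= 0100001000111  (discard carry-out 1)
Result 0100001000111: MSB = 0 → value 2119.
Both addends are negative but the stored result is non-negative: signed overflow. The true value -2212 + (-3861) = -6073 lies outside [-4096, 4095].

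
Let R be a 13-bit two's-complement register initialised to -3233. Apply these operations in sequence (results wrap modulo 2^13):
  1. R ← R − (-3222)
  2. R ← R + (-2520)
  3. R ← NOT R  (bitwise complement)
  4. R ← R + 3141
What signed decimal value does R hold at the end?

Start: R = -3233 = 1001101011111.
R = -3233 − (-3222) = -11 = 1111111110101
R = -11 + (-2520) = -2531 = 1011000011101
R = NOT 1011000011101 = 0100111100010 = 2530
R = 2530 + 3141 = 5671; wraps to -2521 = 1011000100111

-2521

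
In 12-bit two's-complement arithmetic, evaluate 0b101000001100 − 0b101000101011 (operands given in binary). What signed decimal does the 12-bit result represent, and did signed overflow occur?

-31; no overflow

0b101000001100 → 101000001100 = -1524 (signed)
0b101000101011 → 101000101011 = -1493 (signed)
Subtract via negate-and-add: invert 101000101011 + 1 = 010111010101 (i.e. 1493).
  101000001100
+ 010111010101
= 111111100001
Result 111111100001: MSB = 1 → 4065 − 4096 = -31.
Addends (after negating the subtrahend) have opposite signs, so signed overflow cannot occur.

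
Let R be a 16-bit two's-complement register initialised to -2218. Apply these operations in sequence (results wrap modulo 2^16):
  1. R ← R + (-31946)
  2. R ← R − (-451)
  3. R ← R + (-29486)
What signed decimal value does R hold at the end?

Start: R = -2218 = 1111011101010110.
R = -2218 + (-31946) = -34164; wraps to 31372 = 0111101010001100
R = 31372 − (-451) = 31823 = 0111110001001111
R = 31823 + (-29486) = 2337 = 0000100100100001

2337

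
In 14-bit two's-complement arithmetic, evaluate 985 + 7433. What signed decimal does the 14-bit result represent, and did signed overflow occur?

985 → 00001111011001
7433 → 01110100001001
  00001111011001
+ 01110100001001
= 10000011100010
Result 10000011100010: MSB = 1 → 8418 − 16384 = -7966.
Both addends are non-negative but the stored result is negative: signed overflow. The true value 985 + 7433 = 8418 lies outside [-8192, 8191].

-7966; overflow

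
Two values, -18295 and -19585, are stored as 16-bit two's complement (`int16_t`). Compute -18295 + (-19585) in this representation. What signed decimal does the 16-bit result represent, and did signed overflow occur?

27656; overflow

-18295 → 1011100010001001
-19585 → 1011001101111111
  1011100010001001
+ 1011001101111111
= 0110110000001000  (discard carry-out 1)
Result 0110110000001000: MSB = 0 → value 27656.
Both addends are negative but the stored result is non-negative: signed overflow. The true value -18295 + (-19585) = -37880 lies outside [-32768, 32767].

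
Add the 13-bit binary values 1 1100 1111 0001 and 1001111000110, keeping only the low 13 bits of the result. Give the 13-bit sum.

  1110011110001
+ 1001111000110
= 1000010110111  (discard carry-out 1)

1000010110111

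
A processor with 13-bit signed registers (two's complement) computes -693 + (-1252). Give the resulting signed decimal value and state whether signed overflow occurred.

-693 → 1110101001011
-1252 → 1101100011100
  1110101001011
+ 1101100011100
= 1100001100111  (discard carry-out 1)
Result 1100001100111: MSB = 1 → 6247 − 8192 = -1945.
Both addends are negative and so is the stored result: no signed overflow.

-1945; no overflow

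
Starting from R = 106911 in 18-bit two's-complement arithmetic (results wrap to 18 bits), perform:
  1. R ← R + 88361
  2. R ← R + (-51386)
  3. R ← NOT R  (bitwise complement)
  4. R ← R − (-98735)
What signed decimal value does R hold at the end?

Start: R = 106911 = 011010000110011111.
R = 106911 + 88361 = 195272; wraps to -66872 = 101111101011001000
R = -66872 + (-51386) = -118258 = 100011001000001110
R = NOT 100011001000001110 = 011100110111110001 = 118257
R = 118257 − (-98735) = 216992; wraps to -45152 = 110100111110100000

-45152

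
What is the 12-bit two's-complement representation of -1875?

100010101101

|-1875| = 1875 = 011101010011 in 12 bits.
Invert the bits: 100010101100. Add 1: 100010101101.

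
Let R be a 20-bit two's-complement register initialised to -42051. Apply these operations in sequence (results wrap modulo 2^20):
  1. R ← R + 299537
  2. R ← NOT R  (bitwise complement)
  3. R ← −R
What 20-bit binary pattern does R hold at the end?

Start: R = -42051 = 11110101101110111101.
R = -42051 + 299537 = 257486 = 00111110110111001110
R = NOT 00111110110111001110 = 11000001001000110001 = -257487
R = −(-257487) = 257487 = 00111110110111001111

00111110110111001111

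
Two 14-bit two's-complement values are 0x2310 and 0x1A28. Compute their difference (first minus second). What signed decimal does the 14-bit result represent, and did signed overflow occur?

2280; overflow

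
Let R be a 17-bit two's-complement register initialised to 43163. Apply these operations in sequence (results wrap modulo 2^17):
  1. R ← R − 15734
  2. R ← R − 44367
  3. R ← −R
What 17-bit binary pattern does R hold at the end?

00100001000101010

Start: R = 43163 = 01010100010011011.
R = 43163 − 15734 = 27429 = 00110101100100101
R = 27429 − 44367 = -16938 = 11011110111010110
R = −(-16938) = 16938 = 00100001000101010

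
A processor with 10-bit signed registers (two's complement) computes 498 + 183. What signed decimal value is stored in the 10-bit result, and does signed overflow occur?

-343; overflow

498 → 0111110010
183 → 0010110111
  0111110010
+ 0010110111
= 1010101001
Result 1010101001: MSB = 1 → 681 − 1024 = -343.
Both addends are non-negative but the stored result is negative: signed overflow. The true value 498 + 183 = 681 lies outside [-512, 511].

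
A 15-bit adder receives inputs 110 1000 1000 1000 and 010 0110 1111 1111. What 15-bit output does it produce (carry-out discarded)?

000111110000111

  110100010001000
+ 010011011111111
= 000111110000111  (discard carry-out 1)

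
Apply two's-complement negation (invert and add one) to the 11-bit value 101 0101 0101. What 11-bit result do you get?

01010101011

Invert: 01010101010. Add 1: 01010101011.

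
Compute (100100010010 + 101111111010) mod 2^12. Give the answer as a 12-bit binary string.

010100001100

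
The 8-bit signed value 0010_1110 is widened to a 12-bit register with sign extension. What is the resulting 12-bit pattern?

MSB of 00101110 is 0; replicate it into the new high bits.
0000|00101110 → 000000101110 (still 46).

000000101110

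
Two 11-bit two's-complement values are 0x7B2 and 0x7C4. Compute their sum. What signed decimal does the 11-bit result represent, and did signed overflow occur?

0x7B2 = 11110110010 = -78 (signed)
0x7C4 = 11111000100 = -60 (signed)
  11110110010
+ 11111000100
= 11101110110  (discard carry-out 1)
Result 11101110110: MSB = 1 → 1910 − 2048 = -138.
Both addends are negative and so is the stored result: no signed overflow.

-138; no overflow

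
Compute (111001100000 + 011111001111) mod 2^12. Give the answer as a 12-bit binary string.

  111001100000
+ 011111001111
= 011000101111  (discard carry-out 1)

011000101111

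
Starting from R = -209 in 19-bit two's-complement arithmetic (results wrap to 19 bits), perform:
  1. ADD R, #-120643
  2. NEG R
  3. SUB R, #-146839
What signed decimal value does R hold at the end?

Start: R = -209 = 1111111111100101111.
R = -209 + (-120643) = -120852 = 1100010011111101100
R = −(-120852) = 120852 = 0011101100000010100
R = 120852 − (-146839) = 267691; wraps to -256597 = 1000001010110101011

-256597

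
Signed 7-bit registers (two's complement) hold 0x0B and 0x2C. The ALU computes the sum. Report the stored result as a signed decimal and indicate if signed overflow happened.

55; no overflow

0x0B = 0001011 = 11 (signed)
0x2C = 0101100 = 44 (signed)
  0001011
+ 0101100
= 0110111
Result 0110111: MSB = 0 → value 55.
Both addends are non-negative and so is the stored result: no signed overflow.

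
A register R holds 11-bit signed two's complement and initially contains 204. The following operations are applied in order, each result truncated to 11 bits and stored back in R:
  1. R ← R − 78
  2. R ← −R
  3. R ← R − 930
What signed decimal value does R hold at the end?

Start: R = 204 = 00011001100.
R = 204 − 78 = 126 = 00001111110
R = −(126) = -126 = 11110000010
R = -126 − 930 = -1056; wraps to 992 = 01111100000

992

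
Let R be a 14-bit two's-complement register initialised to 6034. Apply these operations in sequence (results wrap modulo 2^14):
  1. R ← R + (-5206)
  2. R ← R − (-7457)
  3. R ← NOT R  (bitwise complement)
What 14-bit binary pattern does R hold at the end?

01111110100010

Start: R = 6034 = 01011110010010.
R = 6034 + (-5206) = 828 = 00001100111100
R = 828 − (-7457) = 8285; wraps to -8099 = 10000001011101
R = NOT 10000001011101 = 01111110100010 = 8098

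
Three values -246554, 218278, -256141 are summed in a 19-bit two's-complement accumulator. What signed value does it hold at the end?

-246554 + 218278 = -28276 (1111001000110001100)
-28276 + (-256141) = -284417 → wraps to 239871 (0111010100011111111)

239871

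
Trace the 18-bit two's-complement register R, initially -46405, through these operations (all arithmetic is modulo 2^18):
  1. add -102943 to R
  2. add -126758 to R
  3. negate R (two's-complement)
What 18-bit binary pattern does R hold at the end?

Start: R = -46405 = 110100101010111011.
R = -46405 + (-102943) = -149348; wraps to 112796 = 011011100010011100
R = 112796 + (-126758) = -13962 = 111100100101110110
R = −(-13962) = 13962 = 000011011010001010

000011011010001010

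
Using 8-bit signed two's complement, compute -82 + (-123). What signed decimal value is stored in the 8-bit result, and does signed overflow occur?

51; overflow

-82 → 10101110
-123 → 10000101
  10101110
+ 10000101
= 00110011  (discard carry-out 1)
Result 00110011: MSB = 0 → value 51.
Both addends are negative but the stored result is non-negative: signed overflow. The true value -82 + (-123) = -205 lies outside [-128, 127].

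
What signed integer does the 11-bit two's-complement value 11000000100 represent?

MSB is 1, so the value is negative.
Unsigned reading: 1540. Subtract 2^11 = 2048: 1540 − 2048 = -508.

-508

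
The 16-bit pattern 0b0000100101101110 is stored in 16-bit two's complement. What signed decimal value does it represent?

MSB is 0, so the value is non-negative: 0000100101101110 = 2414.

2414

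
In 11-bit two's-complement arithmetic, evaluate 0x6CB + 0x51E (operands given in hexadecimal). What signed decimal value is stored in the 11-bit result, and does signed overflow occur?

0x6CB = 11011001011 = -309 (signed)
0x51E = 10100011110 = -738 (signed)
  11011001011
+ 10100011110
= 01111101001  (discard carry-out 1)
Result 01111101001: MSB = 0 → value 1001.
Both addends are negative but the stored result is non-negative: signed overflow. The true value -309 + (-738) = -1047 lies outside [-1024, 1023].

1001; overflow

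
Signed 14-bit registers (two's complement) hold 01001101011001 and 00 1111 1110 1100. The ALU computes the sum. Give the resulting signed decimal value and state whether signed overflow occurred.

-7355; overflow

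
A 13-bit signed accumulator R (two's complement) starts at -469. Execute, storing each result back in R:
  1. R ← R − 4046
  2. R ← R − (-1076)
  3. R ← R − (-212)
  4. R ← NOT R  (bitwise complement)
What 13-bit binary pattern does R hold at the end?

Start: R = -469 = 1111000101011.
R = -469 − 4046 = -4515; wraps to 3677 = 0111001011101
R = 3677 − (-1076) = 4753; wraps to -3439 = 1001010010001
R = -3439 − (-212) = -3227 = 1001101100101
R = NOT 1001101100101 = 0110010011010 = 3226

0110010011010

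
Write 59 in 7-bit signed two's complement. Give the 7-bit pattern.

59 is non-negative, so write it directly in 7 bits: 0111011.

0111011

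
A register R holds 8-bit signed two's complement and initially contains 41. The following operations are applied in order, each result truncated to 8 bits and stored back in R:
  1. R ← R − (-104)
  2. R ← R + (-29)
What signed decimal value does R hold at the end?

116

Start: R = 41 = 00101001.
R = 41 − (-104) = 145; wraps to -111 = 10010001
R = -111 + (-29) = -140; wraps to 116 = 01110100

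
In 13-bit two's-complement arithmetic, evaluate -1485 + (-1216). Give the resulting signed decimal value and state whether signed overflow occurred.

-1485 → 1101000110011
-1216 → 1101101000000
  1101000110011
+ 1101101000000
= 1010101110011  (discard carry-out 1)
Result 1010101110011: MSB = 1 → 5491 − 8192 = -2701.
Both addends are negative and so is the stored result: no signed overflow.

-2701; no overflow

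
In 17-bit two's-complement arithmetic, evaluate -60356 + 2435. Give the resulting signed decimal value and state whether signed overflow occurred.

-57921; no overflow

-60356 → 10001010000111100
2435 → 00000100110000011
  10001010000111100
+ 00000100110000011
= 10001110110111111
Result 10001110110111111: MSB = 1 → 73151 − 131072 = -57921.
Addends have opposite signs, so signed overflow cannot occur.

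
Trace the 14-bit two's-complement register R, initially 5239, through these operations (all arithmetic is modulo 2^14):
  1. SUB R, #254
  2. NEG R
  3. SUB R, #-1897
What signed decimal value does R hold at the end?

-3088

Start: R = 5239 = 01010001110111.
R = 5239 − 254 = 4985 = 01001101111001
R = −(4985) = -4985 = 10110010000111
R = -4985 − (-1897) = -3088 = 11001111110000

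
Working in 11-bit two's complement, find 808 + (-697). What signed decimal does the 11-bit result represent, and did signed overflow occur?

808 → 01100101000
-697 → 10101000111
  01100101000
+ 10101000111
= 00001101111  (discard carry-out 1)
Result 00001101111: MSB = 0 → value 111.
Addends have opposite signs, so signed overflow cannot occur.

111; no overflow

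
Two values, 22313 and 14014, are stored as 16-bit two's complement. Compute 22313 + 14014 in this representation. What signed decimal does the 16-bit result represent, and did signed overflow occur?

-29209; overflow

22313 → 0101011100101001
14014 → 0011011010111110
  0101011100101001
+ 0011011010111110
= 1000110111100111
Result 1000110111100111: MSB = 1 → 36327 − 65536 = -29209.
Both addends are non-negative but the stored result is negative: signed overflow. The true value 22313 + 14014 = 36327 lies outside [-32768, 32767].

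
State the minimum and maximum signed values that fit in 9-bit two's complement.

min = -256, max = 255

Minimum: −2^8 = -256.
Maximum: 2^8 − 1 = 255.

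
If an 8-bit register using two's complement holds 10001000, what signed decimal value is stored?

-120

MSB is 1, so the value is negative.
Unsigned reading: 136. Subtract 2^8 = 256: 136 − 256 = -120.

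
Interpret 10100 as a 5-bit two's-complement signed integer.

-12

MSB is 1, so the value is negative.
Unsigned reading: 20. Subtract 2^5 = 32: 20 − 32 = -12.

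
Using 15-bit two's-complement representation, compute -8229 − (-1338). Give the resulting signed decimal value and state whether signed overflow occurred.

-8229 → 101111111011011
-1338 → 111101011000110
Subtract via negate-and-add: invert 111101011000110 + 1 = 000010100111010 (i.e. 1338).
  101111111011011
+ 000010100111010
= 110010100010101
Result 110010100010101: MSB = 1 → 25877 − 32768 = -6891.
Addends (after negating the subtrahend) have opposite signs, so signed overflow cannot occur.

-6891; no overflow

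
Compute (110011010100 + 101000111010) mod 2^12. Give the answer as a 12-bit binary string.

011100001110

  110011010100
+ 101000111010
= 011100001110  (discard carry-out 1)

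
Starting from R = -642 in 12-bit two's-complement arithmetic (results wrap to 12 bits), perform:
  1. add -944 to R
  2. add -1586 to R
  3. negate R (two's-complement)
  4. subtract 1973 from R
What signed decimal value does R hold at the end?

1199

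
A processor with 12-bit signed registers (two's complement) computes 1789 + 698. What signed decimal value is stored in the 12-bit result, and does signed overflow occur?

-1609; overflow

1789 → 011011111101
698 → 001010111010
  011011111101
+ 001010111010
= 100110110111
Result 100110110111: MSB = 1 → 2487 − 4096 = -1609.
Both addends are non-negative but the stored result is negative: signed overflow. The true value 1789 + 698 = 2487 lies outside [-2048, 2047].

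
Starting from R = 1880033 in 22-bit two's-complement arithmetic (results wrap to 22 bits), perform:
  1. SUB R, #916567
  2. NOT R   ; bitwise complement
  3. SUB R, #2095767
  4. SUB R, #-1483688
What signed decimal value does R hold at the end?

Start: R = 1880033 = 0111001010111111100001.
R = 1880033 − 916567 = 963466 = 0011101011001110001010
R = NOT 0011101011001110001010 = 1100010100110001110101 = -963467
R = -963467 − 2095767 = -3059234; wraps to 1135070 = 0100010101000111011110
R = 1135070 − (-1483688) = 2618758; wraps to -1575546 = 1001111111010110000110

-1575546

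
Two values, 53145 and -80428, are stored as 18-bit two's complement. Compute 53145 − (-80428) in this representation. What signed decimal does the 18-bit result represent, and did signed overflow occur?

53145 → 001100111110011001
-80428 → 101100010111010100
Subtract via negate-and-add: invert 101100010111010100 + 1 = 010011101000101100 (i.e. 80428).
  001100111110011001
+ 010011101000101100
= 100000100111000101
Result 100000100111000101: MSB = 1 → 133573 − 262144 = -128571.
Both addends (after negating the subtrahend) are non-negative but the stored result is negative: signed overflow. The true value 53145 − (-80428) = 133573 lies outside [-131072, 131071].

-128571; overflow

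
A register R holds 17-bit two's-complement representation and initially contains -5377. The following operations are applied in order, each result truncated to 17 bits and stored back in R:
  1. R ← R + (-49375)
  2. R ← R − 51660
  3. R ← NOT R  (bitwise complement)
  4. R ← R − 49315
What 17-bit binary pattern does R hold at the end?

Start: R = -5377 = 11110101011111111.
R = -5377 + (-49375) = -54752 = 10010101000100000
R = -54752 − 51660 = -106412; wraps to 24660 = 00110000001010100
R = NOT 00110000001010100 = 11001111110101011 = -24661
R = -24661 − 49315 = -73976; wraps to 57096 = 01101111100001000

01101111100001000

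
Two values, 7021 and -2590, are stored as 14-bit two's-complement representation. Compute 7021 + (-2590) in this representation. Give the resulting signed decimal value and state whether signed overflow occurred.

4431; no overflow

7021 → 01101101101101
-2590 → 11010111100010
  01101101101101
+ 11010111100010
= 01000101001111  (discard carry-out 1)
Result 01000101001111: MSB = 0 → value 4431.
Addends have opposite signs, so signed overflow cannot occur.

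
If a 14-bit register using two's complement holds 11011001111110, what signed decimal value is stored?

MSB is 1, so the value is negative.
Invert: 00100110000001. Add 1: 00100110000010 = 2434. So the value is −2434.

-2434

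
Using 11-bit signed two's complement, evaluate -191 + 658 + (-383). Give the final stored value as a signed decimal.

-191 + 658 = 467 (00111010011)
467 + (-383) = 84 (00001010100)

84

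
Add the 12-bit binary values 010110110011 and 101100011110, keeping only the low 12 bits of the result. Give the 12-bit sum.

  010110110011
+ 101100011110
= 000011010001  (discard carry-out 1)

000011010001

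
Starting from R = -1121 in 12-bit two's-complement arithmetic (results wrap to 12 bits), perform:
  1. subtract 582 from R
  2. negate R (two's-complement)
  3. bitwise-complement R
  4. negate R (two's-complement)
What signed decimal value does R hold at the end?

Start: R = -1121 = 101110011111.
R = -1121 − 582 = -1703 = 100101011001
R = −(-1703) = 1703 = 011010100111
R = NOT 011010100111 = 100101011000 = -1704
R = −(-1704) = 1704 = 011010101000

1704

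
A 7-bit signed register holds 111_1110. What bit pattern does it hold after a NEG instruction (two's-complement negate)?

0000010

Invert: 0000001. Add 1: 0000010.
Check: 1111110 = -2, 0000010 = 2.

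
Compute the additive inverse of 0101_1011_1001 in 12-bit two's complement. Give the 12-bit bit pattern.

Invert: 101001000110. Add 1: 101001000111.

101001000111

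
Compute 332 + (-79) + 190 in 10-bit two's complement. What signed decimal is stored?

332 + (-79) = 253 (0011111101)
253 + 190 = 443 (0110111011)

443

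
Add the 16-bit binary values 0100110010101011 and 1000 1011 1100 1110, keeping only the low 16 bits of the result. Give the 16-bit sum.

1101100001111001

  0100110010101011
+ 1000101111001110
= 1101100001111001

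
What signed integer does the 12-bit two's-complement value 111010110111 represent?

-329

MSB is 1, so the value is negative.
Invert: 000101001000. Add 1: 000101001001 = 329. So the value is −329.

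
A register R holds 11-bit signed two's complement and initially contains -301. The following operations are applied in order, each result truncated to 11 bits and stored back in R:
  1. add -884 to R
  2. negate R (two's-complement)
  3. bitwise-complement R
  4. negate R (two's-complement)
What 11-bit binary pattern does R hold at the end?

10010100010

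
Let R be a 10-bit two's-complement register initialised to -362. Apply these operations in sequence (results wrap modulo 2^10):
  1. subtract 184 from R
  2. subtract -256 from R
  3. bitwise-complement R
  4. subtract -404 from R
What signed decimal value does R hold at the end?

-331

Start: R = -362 = 1010010110.
R = -362 − 184 = -546; wraps to 478 = 0111011110
R = 478 − (-256) = 734; wraps to -290 = 1011011110
R = NOT 1011011110 = 0100100001 = 289
R = 289 − (-404) = 693; wraps to -331 = 1010110101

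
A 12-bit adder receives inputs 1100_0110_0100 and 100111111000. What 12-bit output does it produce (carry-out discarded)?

011001011100

  110001100100
+ 100111111000
= 011001011100  (discard carry-out 1)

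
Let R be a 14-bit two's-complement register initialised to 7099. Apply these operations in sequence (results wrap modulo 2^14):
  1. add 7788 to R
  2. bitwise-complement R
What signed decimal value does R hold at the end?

Start: R = 7099 = 01101110111011.
R = 7099 + 7788 = 14887; wraps to -1497 = 11101000100111
R = NOT 11101000100111 = 00010111011000 = 1496

1496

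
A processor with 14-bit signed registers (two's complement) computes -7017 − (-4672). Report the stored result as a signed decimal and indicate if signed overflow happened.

-2345; no overflow

-7017 → 10010010010111
-4672 → 10110111000000
Subtract via negate-and-add: invert 10110111000000 + 1 = 01001001000000 (i.e. 4672).
  10010010010111
+ 01001001000000
= 11011011010111
Result 11011011010111: MSB = 1 → 14039 − 16384 = -2345.
Addends (after negating the subtrahend) have opposite signs, so signed overflow cannot occur.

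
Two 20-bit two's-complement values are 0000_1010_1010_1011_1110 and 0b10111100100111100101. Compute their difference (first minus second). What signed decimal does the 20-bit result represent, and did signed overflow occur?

0000_1010_1010_1011_1110 → 00001010101010111110 = 43710 (signed)
0b10111100100111100101 → 10111100100111100101 = -275995 (signed)
Subtract via negate-and-add: invert 10111100100111100101 + 1 = 01000011011000011011 (i.e. 275995).
  00001010101010111110
+ 01000011011000011011
= 01001110000011011001
Result 01001110000011011001: MSB = 0 → value 319705.
Both addends (after negating the subtrahend) are non-negative and so is the stored result: no signed overflow.

319705; no overflow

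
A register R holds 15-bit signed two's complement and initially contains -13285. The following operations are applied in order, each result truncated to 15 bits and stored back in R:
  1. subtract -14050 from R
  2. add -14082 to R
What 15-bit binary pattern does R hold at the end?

Start: R = -13285 = 100110000011011.
R = -13285 − (-14050) = 765 = 000001011111101
R = 765 + (-14082) = -13317 = 100101111111011

100101111111011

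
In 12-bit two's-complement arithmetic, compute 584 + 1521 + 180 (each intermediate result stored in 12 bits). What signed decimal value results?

-1811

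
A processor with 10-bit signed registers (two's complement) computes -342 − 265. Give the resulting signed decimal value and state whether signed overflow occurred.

-342 → 1010101010
265 → 0100001001
Subtract via negate-and-add: invert 0100001001 + 1 = 1011110111 (i.e. -265).
  1010101010
+ 1011110111
= 0110100001  (discard carry-out 1)
Result 0110100001: MSB = 0 → value 417.
Both addends (after negating the subtrahend) are negative but the stored result is non-negative: signed overflow. The true value -342 − 265 = -607 lies outside [-512, 511].

417; overflow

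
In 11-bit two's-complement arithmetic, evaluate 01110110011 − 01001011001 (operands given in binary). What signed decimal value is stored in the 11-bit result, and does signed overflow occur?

01110110011 = 947 (signed)
01001011001 = 601 (signed)
Subtract via negate-and-add: invert 01001011001 + 1 = 10110100111 (i.e. -601).
  01110110011
+ 10110100111
= 00101011010  (discard carry-out 1)
Result 00101011010: MSB = 0 → value 346.
Addends (after negating the subtrahend) have opposite signs, so signed overflow cannot occur.

346; no overflow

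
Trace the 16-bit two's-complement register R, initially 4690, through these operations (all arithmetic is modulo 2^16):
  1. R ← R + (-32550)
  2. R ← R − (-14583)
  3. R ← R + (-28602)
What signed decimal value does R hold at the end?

23657

Start: R = 4690 = 0001001001010010.
R = 4690 + (-32550) = -27860 = 1001001100101100
R = -27860 − (-14583) = -13277 = 1100110000100011
R = -13277 + (-28602) = -41879; wraps to 23657 = 0101110001101001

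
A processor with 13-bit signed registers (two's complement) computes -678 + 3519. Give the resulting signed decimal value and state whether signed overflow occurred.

2841; no overflow

-678 → 1110101011010
3519 → 0110110111111
  1110101011010
+ 0110110111111
= 0101100011001  (discard carry-out 1)
Result 0101100011001: MSB = 0 → value 2841.
Addends have opposite signs, so signed overflow cannot occur.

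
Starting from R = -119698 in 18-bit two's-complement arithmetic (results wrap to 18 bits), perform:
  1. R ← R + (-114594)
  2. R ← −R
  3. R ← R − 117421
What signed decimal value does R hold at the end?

Start: R = -119698 = 100010110001101110.
R = -119698 + (-114594) = -234292; wraps to 27852 = 000110110011001100
R = −(27852) = -27852 = 111001001100110100
R = -27852 − 117421 = -145273; wraps to 116871 = 011100100010000111

116871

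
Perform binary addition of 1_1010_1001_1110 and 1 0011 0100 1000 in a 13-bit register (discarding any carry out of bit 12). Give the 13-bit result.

  1101010011110
+ 1001101001000
= 0110111100110  (discard carry-out 1)

0110111100110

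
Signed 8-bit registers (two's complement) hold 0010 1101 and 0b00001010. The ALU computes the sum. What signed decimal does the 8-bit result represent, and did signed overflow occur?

55; no overflow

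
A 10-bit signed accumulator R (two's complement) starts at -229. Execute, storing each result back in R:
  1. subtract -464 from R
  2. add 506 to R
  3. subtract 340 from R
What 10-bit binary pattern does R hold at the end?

Start: R = -229 = 1100011011.
R = -229 − (-464) = 235 = 0011101011
R = 235 + 506 = 741; wraps to -283 = 1011100101
R = -283 − 340 = -623; wraps to 401 = 0110010001

0110010001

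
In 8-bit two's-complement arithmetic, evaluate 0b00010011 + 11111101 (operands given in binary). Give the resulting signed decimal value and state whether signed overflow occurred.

16; no overflow

0b00010011 → 00010011 = 19 (signed)
11111101 = -3 (signed)
  00010011
+ 11111101
= 00010000  (discard carry-out 1)
Result 00010000: MSB = 0 → value 16.
Addends have opposite signs, so signed overflow cannot occur.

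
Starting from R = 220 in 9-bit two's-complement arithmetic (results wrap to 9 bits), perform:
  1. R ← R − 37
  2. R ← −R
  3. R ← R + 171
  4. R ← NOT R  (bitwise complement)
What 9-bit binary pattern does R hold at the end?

000001011

Start: R = 220 = 011011100.
R = 220 − 37 = 183 = 010110111
R = −(183) = -183 = 101001001
R = -183 + 171 = -12 = 111110100
R = NOT 111110100 = 000001011 = 11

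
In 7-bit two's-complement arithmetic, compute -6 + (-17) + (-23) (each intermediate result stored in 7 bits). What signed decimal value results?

-46

-6 + (-17) = -23 (1101001)
-23 + (-23) = -46 (1010010)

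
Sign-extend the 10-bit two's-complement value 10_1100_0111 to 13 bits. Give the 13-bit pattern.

1111011000111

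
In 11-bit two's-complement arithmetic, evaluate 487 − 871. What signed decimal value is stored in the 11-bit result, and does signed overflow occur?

-384; no overflow

487 → 00111100111
871 → 01101100111
Subtract via negate-and-add: invert 01101100111 + 1 = 10010011001 (i.e. -871).
  00111100111
+ 10010011001
= 11010000000
Result 11010000000: MSB = 1 → 1664 − 2048 = -384.
Addends (after negating the subtrahend) have opposite signs, so signed overflow cannot occur.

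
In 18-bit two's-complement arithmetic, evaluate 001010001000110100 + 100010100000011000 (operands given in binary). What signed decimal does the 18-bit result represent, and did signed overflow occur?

001010001000110100 = 41524 (signed)
100010100000011000 = -120808 (signed)
  001010001000110100
+ 100010100000011000
= 101100101001001100
Result 101100101001001100: MSB = 1 → 182860 − 262144 = -79284.
Addends have opposite signs, so signed overflow cannot occur.

-79284; no overflow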